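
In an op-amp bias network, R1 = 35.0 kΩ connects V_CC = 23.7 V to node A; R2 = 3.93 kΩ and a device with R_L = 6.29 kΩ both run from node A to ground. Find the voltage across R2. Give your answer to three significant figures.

V_out ≈ 1.53 V

The load sits in parallel with R2, giving an effective lower resistance R2' = R2·R_L/(R2+R_L) = 2.419 kΩ.
Now apply the divider: V_out = 23.7 × 0.06464 = 1.532 V.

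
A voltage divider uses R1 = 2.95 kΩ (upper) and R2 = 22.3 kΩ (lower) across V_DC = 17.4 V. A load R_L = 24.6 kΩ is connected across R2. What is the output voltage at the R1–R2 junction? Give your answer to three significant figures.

V_out ≈ 13.9 V

First combine the lower leg with the load: R2 ‖ R_L = 11.70 kΩ.
Then V_out = V_DC · R2'/(R1 + R2') = 17.4 × 11.70/14.65 = 13.90 V.
(Unloaded it would be 15.4 V; the load pulls it down.)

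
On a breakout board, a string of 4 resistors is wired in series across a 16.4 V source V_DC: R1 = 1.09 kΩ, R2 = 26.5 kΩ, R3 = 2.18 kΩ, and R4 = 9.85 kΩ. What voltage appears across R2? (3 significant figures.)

V ≈ 11.0 V

Total series resistance ΣR = 1.09 + 26.5 + 2.18 + 9.85 = 39.62 kΩ.
Voltage divider: V = V_DC · (26.50 / 39.62) = 16.4 × 0.6689 = 10.97 V.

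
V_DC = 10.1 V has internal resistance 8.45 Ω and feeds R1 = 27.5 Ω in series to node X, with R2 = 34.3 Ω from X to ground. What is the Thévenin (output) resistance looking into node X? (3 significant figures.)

R1' = 8.45 + 27.5 = 35.95 Ω (source resistance + R1).
With V_DC suppressed (replaced by a short), R_th = R1' ‖ R2 = (35.95 × 34.3)/(35.95 + 34.3) = 17.55 Ω.

R_th ≈ 17.6 Ω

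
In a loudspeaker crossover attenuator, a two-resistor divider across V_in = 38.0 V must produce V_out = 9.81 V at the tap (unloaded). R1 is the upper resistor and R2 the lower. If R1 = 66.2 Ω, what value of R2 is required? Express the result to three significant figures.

R2 ≈ 23.0 Ω

V_out/V_in = R2/(R1+R2) = 0.2582.
Rearranging, R2 = R1·k/(1−k) = 66.2 × 0.3480 = 23.04 Ω.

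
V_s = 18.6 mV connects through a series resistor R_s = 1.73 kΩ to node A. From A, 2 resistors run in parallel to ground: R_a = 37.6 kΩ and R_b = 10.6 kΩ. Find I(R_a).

I ≈ 0.409 µA

Parallel bank: R_p = 1/(1/37.6 + 1/10.6) = 8.269 kΩ.
V_A by voltage divider: V_A = 18.6 × 8.269/(1.73 + 8.269) = 15.38 mV.
Branch current I = V_A/R_a = 15.38/37.6 = 0.4091 µA.
(Check via current divider: I_total = 1.860 µA; share G_k/ΣG = 0.2199 → same result.)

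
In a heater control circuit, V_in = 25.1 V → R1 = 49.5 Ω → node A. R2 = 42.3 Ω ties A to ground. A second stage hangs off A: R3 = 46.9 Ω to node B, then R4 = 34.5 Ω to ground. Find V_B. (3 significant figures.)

V_B ≈ 3.83 V

Node A sees R2 in parallel with the series input of stage 2, R3 + R4 = 81.40 Ω.
Effective lower resistance at A: R2 ‖ 81.40 = 27.84 Ω.
First divider: V_A = V_in · 27.84/(49.5 + 27.84) = 9.034 V.
V_B = V_A × 0.4238 = 3.829 V.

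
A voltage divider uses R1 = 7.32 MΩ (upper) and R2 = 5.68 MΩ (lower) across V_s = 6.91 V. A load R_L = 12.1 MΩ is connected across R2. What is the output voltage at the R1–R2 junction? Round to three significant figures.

V_out ≈ 2.39 V

R2 ‖ R_L = (5.68 × 12.1)/(5.68 + 12.1) = 3.865 MΩ.
Voltage divider with the loaded lower leg: V_out = 6.91 × 3.865/(7.32 + 3.865) = 6.91 × 0.3456 = 2.388 V.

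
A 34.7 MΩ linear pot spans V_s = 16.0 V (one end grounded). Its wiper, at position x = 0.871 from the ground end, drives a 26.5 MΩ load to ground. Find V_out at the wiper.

The pot divides into 4.476 MΩ above the wiper and 30.22 MΩ below.
R_L loads the lower segment: effective lower R = 14.12 MΩ.
V_out = 16.0 × 14.12/(4.476 + 14.12) = 12.15 V.
(Unloaded: V_out = x·V_s = 13.9 V.)

V_out ≈ 12.1 V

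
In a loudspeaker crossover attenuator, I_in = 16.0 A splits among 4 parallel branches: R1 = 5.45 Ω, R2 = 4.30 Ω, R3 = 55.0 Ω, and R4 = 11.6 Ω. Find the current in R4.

I ≈ 2.65 A

ΣG = 1/5.45 + 1/4.30 + 1/55.0 + 1/11.6 = 0.5204.
By the current-divider rule, I = I_in · G_k/ΣG = 16.0 × 0.1656 = 2.650 A.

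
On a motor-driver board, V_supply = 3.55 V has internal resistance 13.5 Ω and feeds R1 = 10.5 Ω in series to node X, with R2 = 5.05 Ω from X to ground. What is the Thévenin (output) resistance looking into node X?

R1' = 13.5 + 10.5 = 24.00 Ω (source resistance + R1).
With V_supply suppressed (replaced by a short), R_th = R1' ‖ R2 = (24.00 × 5.05)/(24.00 + 5.05) = 4.172 Ω.

R_th ≈ 4.17 Ω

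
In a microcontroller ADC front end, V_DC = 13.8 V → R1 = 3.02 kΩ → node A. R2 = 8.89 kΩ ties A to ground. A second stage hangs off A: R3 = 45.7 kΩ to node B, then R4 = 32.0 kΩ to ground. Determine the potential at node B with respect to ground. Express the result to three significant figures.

The second stage (R3 + R4 = 77.70 kΩ) loads node A in parallel with R2.
Effective lower resistance at A: R2 ‖ 77.70 = 7.977 kΩ.
V_A = 13.8 × 7.977/(3.02 + 7.977) = 10.01 V.
Then the unloaded second divider: V_B = V_A × R4/(R3+R4) = 10.01 × 0.4118 = 4.123 V.

V_B ≈ 4.12 V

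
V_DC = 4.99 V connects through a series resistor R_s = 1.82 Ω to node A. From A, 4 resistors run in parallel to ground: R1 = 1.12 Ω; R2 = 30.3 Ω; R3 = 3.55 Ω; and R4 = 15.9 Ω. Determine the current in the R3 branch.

Parallel bank: R_p = 1/(1/1.12 + 1/30.3 + 1/3.55 + 1/15.9) = 0.7871 Ω.
V_A = 4.99 × 0.7871/2.607 = 1.507 V.
I(R3) = V_A / R3 = 1.507/3.55 = 0.4244 A.

I ≈ 0.424 A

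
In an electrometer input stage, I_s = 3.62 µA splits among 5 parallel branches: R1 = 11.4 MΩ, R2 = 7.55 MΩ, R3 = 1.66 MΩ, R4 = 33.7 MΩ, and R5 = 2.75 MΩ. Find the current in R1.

I ≈ 0.261 µA

Conductances: ΣG = 1/11.4 + 1/7.55 + 1/1.66 + 1/33.7 + 1/2.75 = 1.216 (1/MΩ).
R1 takes the fraction G_k/ΣG = 0.08772/1.216 = 0.07214, so I = 3.62 × 0.07214 = 0.2612 µA.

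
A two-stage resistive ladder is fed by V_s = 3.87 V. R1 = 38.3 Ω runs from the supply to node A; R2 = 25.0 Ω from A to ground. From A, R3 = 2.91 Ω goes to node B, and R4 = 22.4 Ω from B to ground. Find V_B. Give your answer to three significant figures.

Node A sees R2 in parallel with the series input of stage 2, R3 + R4 = 25.31 Ω.
Effective lower resistance at A: R2 ‖ 25.31 = 12.58 Ω.
V_A = 3.87 × 12.58/(38.3 + 12.58) = 0.9567 V.
Stage 2 is unloaded, so V_B = V_A · R4/(R3+R4) = 0.9567 × 22.4/25.31 = 0.8467 V.

V_B ≈ 0.847 V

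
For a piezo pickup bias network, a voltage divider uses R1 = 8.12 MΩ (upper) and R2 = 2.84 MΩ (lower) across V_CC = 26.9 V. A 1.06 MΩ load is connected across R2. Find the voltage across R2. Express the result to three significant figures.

First combine the lower leg with the load: R2 ‖ R_L = 0.7719 MΩ.
Voltage divider with the loaded lower leg: V_out = 26.9 × 0.7719/(8.12 + 0.7719) = 26.9 × 0.08681 = 2.335 V.

V_out ≈ 2.34 V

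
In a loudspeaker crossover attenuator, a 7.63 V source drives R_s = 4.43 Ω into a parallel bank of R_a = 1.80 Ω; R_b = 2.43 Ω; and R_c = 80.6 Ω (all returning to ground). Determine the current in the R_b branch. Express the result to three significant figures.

Equivalent of the parallel group: R_p = 1.021 Ω.
V_A by voltage divider: V_A = 7.63 × 1.021/(4.43 + 1.021) = 1.429 V.
Branch current I = V_A/R_b = 1.429/2.43 = 0.5881 A.

I ≈ 0.588 A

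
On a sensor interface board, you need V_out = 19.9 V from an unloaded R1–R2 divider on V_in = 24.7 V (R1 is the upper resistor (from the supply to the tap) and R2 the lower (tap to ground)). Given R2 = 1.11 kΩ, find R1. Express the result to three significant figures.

R1 ≈ 0.268 kΩ

The divider ratio is R2/(R1+R2) = 19.9/24.7 = 0.8057.
R1 = R2·(1/k − 1) = 1.11 × 0.2412 = 0.2677 kΩ.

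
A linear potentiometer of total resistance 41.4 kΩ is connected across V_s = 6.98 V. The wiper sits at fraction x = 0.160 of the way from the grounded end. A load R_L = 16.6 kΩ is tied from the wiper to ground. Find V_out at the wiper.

V_out ≈ 0.836 V

The pot divides into 34.78 kΩ above the wiper and 6.624 kΩ below.
(x·R_p) ‖ R_L = 4.735 kΩ.
Loaded-divider output: V_out = 6.98 × 0.1198 = 0.8364 V.
(Unloaded: V_out = x·V_s = 1.12 V.)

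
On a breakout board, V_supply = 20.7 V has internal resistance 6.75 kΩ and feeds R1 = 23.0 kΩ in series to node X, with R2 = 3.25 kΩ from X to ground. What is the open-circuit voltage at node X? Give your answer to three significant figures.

V_th ≈ 2.04 V

R1' = 6.75 + 23.0 = 29.75 kΩ (source resistance + R1).
With X open, the divider is unloaded: V_th = 20.7 × 3.25/33.00 = 2.039 V.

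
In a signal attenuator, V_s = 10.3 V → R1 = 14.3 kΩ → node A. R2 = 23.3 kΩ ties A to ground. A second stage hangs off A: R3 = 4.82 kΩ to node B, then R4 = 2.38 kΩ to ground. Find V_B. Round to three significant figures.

V_B ≈ 0.946 V

The second stage (R3 + R4 = 7.200 kΩ) loads node A in parallel with R2.
Effective lower resistance at A: R2 ‖ 7.200 = 5.500 kΩ.
V_A = 10.3 × 5.500/(14.3 + 5.500) = 2.861 V.
Stage 2 is unloaded, so V_B = V_A · R4/(R3+R4) = 2.861 × 2.38/7.200 = 0.9458 V.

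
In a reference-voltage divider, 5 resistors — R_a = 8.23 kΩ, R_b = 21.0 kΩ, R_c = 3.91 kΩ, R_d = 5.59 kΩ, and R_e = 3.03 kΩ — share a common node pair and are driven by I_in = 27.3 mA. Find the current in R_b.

I ≈ 1.39 mA

Total conductance ΣG = 1/8.23 + 1/21.0 + 1/3.91 + 1/5.59 + 1/3.03 = 0.9338 (units of 1/kΩ).
R_b takes the fraction G_k/ΣG = 0.04762/0.9338 = 0.05099, so I = 27.3 × 0.05099 = 1.392 mA.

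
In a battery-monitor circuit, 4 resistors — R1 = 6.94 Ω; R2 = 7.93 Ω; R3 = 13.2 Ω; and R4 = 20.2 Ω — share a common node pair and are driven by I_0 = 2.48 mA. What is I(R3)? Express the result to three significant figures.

Total conductance ΣG = 1/6.94 + 1/7.93 + 1/13.2 + 1/20.2 = 0.3955 (units of 1/Ω).
By the current-divider rule, I = I_0 · G_k/ΣG = 2.48 × 0.1916 = 0.4751 mA.

I ≈ 0.475 mA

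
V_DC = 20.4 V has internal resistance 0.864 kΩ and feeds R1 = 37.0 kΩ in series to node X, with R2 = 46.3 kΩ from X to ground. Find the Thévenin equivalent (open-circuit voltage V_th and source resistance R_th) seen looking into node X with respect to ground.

R1' = 0.864 + 37.0 = 37.86 kΩ (source resistance + R1).
Open-circuit (no load on X): V_th = V_DC · R2/(R1' + R2) = 20.4 × 46.3/(37.86 + 46.3) = 11.22 V.
With V_DC suppressed (replaced by a short), R_th = R1' ‖ R2 = (37.86 × 46.3)/(37.86 + 46.3) = 20.83 kΩ.

V_th ≈ 11.2 V, R_th ≈ 20.8 kΩ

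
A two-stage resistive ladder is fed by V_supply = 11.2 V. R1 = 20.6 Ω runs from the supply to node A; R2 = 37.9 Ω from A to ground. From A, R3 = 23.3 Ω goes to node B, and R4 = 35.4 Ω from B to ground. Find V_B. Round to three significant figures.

The second stage (R3 + R4 = 58.70 Ω) loads node A in parallel with R2.
Effective lower resistance at A: R2 ‖ 58.70 = 23.03 Ω.
V_A = 11.2 × 23.03/(20.6 + 23.03) = 5.912 V.
Stage 2 is unloaded, so V_B = V_A · R4/(R3+R4) = 5.912 × 35.4/58.70 = 3.565 V.

V_B ≈ 3.57 V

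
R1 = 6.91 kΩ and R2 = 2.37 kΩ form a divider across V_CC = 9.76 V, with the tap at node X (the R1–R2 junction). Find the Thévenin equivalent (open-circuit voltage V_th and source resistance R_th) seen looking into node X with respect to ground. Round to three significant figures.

V_th is the unloaded tap voltage: V_CC · R2/(R1+R2) = 9.76 × 0.2554 = 2.493 V.
Zeroing V_CC shorts the top of R1 to ground, so R_th = R1 ‖ R2 = 1.765 kΩ.

V_th ≈ 2.49 V, R_th ≈ 1.76 kΩ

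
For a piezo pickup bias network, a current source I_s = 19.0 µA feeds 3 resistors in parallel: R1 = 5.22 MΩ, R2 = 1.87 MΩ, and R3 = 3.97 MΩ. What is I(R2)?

I ≈ 10.4 µA

Total conductance ΣG = 1/5.22 + 1/1.87 + 1/3.97 = 0.9782 (units of 1/MΩ).
Current divider: I(R2) = I_s · G_k/ΣG = 19.0 × (0.5348/0.9782) = 19.0 × 0.5467 = 10.39 µA.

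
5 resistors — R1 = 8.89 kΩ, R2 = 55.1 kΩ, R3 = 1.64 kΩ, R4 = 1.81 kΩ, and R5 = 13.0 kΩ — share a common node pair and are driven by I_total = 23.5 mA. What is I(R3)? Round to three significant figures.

Conductances: ΣG = 1/8.89 + 1/55.1 + 1/1.64 + 1/1.81 + 1/13.0 = 1.370 (1/kΩ).
Current divider: I(R3) = I_total · G_k/ΣG = 23.5 × (0.6098/1.370) = 23.5 × 0.4451 = 10.46 mA.

I ≈ 10.5 mA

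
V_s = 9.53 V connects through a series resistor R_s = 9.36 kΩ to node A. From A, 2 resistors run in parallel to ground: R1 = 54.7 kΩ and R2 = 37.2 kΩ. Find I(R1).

Parallel bank: R_p = 1/(1/54.7 + 1/37.2) = 22.14 kΩ.
Node voltage V_A = V_s · R_p/(R_s + R_p) = 9.53 × 0.7029 = 6.698 V.
I(R1) = V_A / R1 = 6.698/54.7 = 0.1225 mA.

I ≈ 0.122 mA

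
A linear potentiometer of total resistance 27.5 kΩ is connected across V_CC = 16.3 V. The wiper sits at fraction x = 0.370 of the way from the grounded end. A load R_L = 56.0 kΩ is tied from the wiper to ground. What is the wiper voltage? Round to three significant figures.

V_out ≈ 5.41 V

Lower segment x·R_p = 10.18 kΩ; upper segment (1−x)·R_p = 17.32 kΩ.
(x·R_p) ‖ R_L = 8.611 kΩ.
Loaded-divider output: V_out = 16.3 × 0.3320 = 5.412 V.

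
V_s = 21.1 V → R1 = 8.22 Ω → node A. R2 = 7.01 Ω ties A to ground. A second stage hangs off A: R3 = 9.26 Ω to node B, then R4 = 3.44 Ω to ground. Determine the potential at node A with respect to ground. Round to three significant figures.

V_A ≈ 7.48 V

The second stage (R3 + R4 = 12.70 Ω) loads node A in parallel with R2.
R2 ‖ (R3+R4) = 4.517 Ω.
First divider: V_A = V_s · 4.517/(8.22 + 4.517) = 7.483 V.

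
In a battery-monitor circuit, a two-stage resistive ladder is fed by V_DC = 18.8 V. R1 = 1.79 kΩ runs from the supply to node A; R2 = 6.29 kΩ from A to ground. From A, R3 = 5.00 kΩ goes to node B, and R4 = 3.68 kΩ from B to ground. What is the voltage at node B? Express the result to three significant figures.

The second stage (R3 + R4 = 8.680 kΩ) loads node A in parallel with R2.
Effective lower resistance at A: R2 ‖ 8.680 = 3.647 kΩ.
V_A = 18.8 × 3.647/(1.79 + 3.647) = 12.61 V.
Stage 2 is unloaded, so V_B = V_A · R4/(R3+R4) = 12.61 × 3.68/8.680 = 5.346 V.

V_B ≈ 5.35 V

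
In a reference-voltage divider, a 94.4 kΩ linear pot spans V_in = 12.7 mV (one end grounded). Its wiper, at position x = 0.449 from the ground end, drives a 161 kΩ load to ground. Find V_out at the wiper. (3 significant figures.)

The pot divides into 52.01 kΩ above the wiper and 42.39 kΩ below.
Lower segment in parallel with the load: 42.39 ‖ 161 = 33.55 kΩ.
Loaded-divider output: V_out = 12.7 × 0.3921 = 4.980 mV.

V_out ≈ 4.98 mV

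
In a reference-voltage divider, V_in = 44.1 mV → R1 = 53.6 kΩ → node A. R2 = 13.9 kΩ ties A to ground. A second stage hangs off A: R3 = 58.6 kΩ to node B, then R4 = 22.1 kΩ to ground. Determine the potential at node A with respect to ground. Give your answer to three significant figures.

Node A sees R2 in parallel with the series input of stage 2, R3 + R4 = 80.70 kΩ.
Effective lower resistance at A: R2 ‖ 80.70 = 11.86 kΩ.
So V_A = 44.1 × 0.1811 = 7.989 mV.

V_A ≈ 7.99 mV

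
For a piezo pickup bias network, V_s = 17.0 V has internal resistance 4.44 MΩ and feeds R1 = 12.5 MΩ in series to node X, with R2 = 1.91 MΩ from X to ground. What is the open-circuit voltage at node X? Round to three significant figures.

R1' = 4.44 + 12.5 = 16.94 MΩ (source resistance + R1).
V_th is the unloaded tap voltage: V_s · R2/(R1'+R2) = 17.0 × 0.1013 = 1.723 V.

V_th ≈ 1.72 V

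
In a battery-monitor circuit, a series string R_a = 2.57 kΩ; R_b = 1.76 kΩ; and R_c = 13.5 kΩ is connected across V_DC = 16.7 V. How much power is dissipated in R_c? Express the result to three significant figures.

P ≈ 11.8 mW

ΣR = 17.83 kΩ → I = 16.7/17.83 = 0.9366 mA.
P = I²R = 0.8773 × 13.5 = 11.84 mW.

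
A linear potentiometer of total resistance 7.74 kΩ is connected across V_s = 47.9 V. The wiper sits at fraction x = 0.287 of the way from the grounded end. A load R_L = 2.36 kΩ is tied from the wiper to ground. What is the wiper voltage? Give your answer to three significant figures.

Split the track: R_lower = x·R_p = 2.221 kΩ, R_upper = (1−x)·R_p = 5.519 kΩ.
Lower segment in parallel with the load: 2.221 ‖ 2.36 = 1.144 kΩ.
Loaded-divider output: V_out = 47.9 × 0.1717 = 8.226 V.
(Unloaded: V_out = x·V_s = 13.7 V.)

V_out ≈ 8.23 V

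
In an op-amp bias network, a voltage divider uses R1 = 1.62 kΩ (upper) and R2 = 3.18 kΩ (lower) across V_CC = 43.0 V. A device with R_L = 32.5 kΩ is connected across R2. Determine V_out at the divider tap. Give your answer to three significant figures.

V_out ≈ 27.6 V

The load sits in parallel with R2, giving an effective lower resistance R2' = R2·R_L/(R2+R_L) = 2.897 kΩ.
Then V_out = V_CC · R2'/(R1 + R2') = 43.0 × 2.897/4.517 = 27.58 V.
(Unloaded it would be 28.5 V; the load pulls it down.)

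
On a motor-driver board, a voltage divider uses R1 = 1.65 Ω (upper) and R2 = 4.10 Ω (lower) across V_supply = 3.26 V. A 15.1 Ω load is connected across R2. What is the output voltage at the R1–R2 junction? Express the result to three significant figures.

R2 ‖ R_L = (4.10 × 15.1)/(4.10 + 15.1) = 3.224 Ω.
Voltage divider with the loaded lower leg: V_out = 3.26 × 3.224/(1.65 + 3.224) = 3.26 × 0.6615 = 2.156 V.
(Unloaded it would be 2.32 V; the load pulls it down.)

V_out ≈ 2.16 V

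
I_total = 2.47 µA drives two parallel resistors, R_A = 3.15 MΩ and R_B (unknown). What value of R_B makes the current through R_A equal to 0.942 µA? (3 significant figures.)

Two-branch current divider: I_A = I_total · R_B/(R_A + R_B).
With f = 0.3814, R_B = R_A · f/(1−f) = 3.15 × 0.6165 = 1.942 MΩ.

R_B ≈ 1.94 MΩ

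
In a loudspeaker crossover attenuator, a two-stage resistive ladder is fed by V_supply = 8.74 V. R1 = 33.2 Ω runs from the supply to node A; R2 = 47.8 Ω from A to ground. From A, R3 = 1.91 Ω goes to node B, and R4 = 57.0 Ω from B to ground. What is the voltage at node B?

Node A sees R2 in parallel with the series input of stage 2, R3 + R4 = 58.91 Ω.
R2 ‖ (R3+R4) = 26.39 Ω.
First divider: V_A = V_supply · 26.39/(33.2 + 26.39) = 3.870 V.
V_B = V_A × 0.9676 = 3.745 V.

V_B ≈ 3.74 V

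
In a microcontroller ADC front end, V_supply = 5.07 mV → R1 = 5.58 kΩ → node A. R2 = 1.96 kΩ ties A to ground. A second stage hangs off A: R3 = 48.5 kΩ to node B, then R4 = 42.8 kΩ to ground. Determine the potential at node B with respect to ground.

V_B ≈ 0.608 mV

Looking into the second stage from A: R3 + R4 = 91.30 kΩ appears in parallel with R2.
R2 ‖ (R3+R4) = 1.919 kΩ.
First divider: V_A = V_supply · 1.919/(5.58 + 1.919) = 1.297 mV.
Stage 2 is unloaded, so V_B = V_A · R4/(R3+R4) = 1.297 × 42.8/91.30 = 0.6082 mV.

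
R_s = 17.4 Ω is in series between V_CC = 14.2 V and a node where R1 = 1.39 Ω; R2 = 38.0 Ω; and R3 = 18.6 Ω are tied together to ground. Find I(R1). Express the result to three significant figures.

Equivalent of the parallel group: R_p = 1.251 Ω.
V_A = 14.2 × 1.251/18.65 = 0.9523 V.
Branch current I = V_A/R1 = 0.9523/1.39 = 0.6851 A.
(Check via current divider: I_total = 0.7614 A; share G_k/ΣG = 0.8998 → same result.)

I ≈ 0.685 A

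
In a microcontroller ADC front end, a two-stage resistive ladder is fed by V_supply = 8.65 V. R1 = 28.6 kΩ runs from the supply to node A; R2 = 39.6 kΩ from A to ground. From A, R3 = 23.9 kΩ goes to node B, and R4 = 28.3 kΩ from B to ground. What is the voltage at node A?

Looking into the second stage from A: R3 + R4 = 52.20 kΩ appears in parallel with R2.
R2 ‖ (R3+R4) = 22.52 kΩ.
First divider: V_A = V_supply · 22.52/(28.6 + 22.52) = 3.810 V.

V_A ≈ 3.81 V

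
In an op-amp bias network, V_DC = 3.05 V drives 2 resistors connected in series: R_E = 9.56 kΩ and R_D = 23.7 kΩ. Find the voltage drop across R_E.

V ≈ 0.877 V

Total series resistance ΣR = 9.56 + 23.7 = 33.26 kΩ.
Voltage divider: V = V_DC · (9.560 / 33.26) = 3.05 × 0.2874 = 0.8767 V.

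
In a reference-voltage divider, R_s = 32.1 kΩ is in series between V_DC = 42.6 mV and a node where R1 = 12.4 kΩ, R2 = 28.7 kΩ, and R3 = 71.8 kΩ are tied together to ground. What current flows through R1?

I ≈ 0.667 µA

Equivalent of the parallel group: R_p = 7.727 kΩ.
V_A = 42.6 × 7.727/39.83 = 8.265 mV.
I(R1) = V_A / R1 = 8.265/12.4 = 0.6665 µA.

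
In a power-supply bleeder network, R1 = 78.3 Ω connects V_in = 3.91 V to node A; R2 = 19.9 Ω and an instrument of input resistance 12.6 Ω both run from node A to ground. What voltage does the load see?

V_out ≈ 0.351 V

First combine the lower leg with the load: R2 ‖ R_L = 7.715 Ω.
Now apply the divider: V_out = 3.91 × 0.08969 = 0.3507 V.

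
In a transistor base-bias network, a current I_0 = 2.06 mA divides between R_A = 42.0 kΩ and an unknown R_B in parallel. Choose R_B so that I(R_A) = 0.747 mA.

R_B ≈ 23.9 kΩ

The fraction through R_A equals R_B/(R_A+R_B).
0.747/2.06 = R_B/(R_A + R_B) → R_B = R_A · (0.3626)/(1 − 0.3626) = 42.0 × 0.5689 = 23.89 kΩ.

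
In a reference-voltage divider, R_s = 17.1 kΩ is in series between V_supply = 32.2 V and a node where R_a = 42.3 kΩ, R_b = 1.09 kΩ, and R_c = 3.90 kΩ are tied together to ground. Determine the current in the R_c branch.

Parallel bank: R_p = 1/(1/42.3 + 1/1.09 + 1/3.90) = 0.8351 kΩ.
V_A = 32.2 × 0.8351/17.94 = 1.499 V.
I(R_c) = V_A / R_c = 1.499/3.90 = 0.3844 mA.

I ≈ 0.384 mA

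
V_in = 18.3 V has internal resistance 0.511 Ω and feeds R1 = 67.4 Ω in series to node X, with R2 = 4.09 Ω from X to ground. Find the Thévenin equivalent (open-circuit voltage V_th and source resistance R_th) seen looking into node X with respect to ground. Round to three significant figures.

V_th ≈ 1.04 V, R_th ≈ 3.86 Ω

R1' = 0.511 + 67.4 = 67.91 Ω (source resistance + R1).
Open-circuit (no load on X): V_th = V_in · R2/(R1' + R2) = 18.3 × 4.09/(67.91 + 4.09) = 1.040 V.
With V_in suppressed (replaced by a short), R_th = R1' ‖ R2 = (67.91 × 4.09)/(67.91 + 4.09) = 3.858 Ω.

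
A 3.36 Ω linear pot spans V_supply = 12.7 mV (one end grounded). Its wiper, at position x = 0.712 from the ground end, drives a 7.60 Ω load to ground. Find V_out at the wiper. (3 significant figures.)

V_out ≈ 8.29 mV

Split the track: R_lower = x·R_p = 2.392 Ω, R_upper = (1−x)·R_p = 0.9677 Ω.
Lower segment in parallel with the load: 2.392 ‖ 7.60 = 1.820 Ω.
Then V_out = V_supply · 1.820/(0.9677 + 1.820) = 8.291 mV.
(Unloaded: V_out = x·V_supply = 9.04 mV.)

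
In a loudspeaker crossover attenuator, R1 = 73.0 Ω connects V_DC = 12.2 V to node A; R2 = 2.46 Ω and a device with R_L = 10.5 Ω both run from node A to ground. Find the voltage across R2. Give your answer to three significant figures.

The load sits in parallel with R2, giving an effective lower resistance R2' = R2·R_L/(R2+R_L) = 1.993 Ω.
Now apply the divider: V_out = 12.2 × 0.02658 = 0.3242 V.
(Unloaded it would be 0.398 V; the load pulls it down.)

V_out ≈ 0.324 V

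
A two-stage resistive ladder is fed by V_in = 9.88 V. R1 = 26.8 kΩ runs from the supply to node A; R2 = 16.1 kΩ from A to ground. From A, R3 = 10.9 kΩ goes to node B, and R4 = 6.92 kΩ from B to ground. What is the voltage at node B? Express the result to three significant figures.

V_B ≈ 0.920 V

Node A sees R2 in parallel with the series input of stage 2, R3 + R4 = 17.82 kΩ.
Effective lower resistance at A: R2 ‖ 17.82 = 8.458 kΩ.
First divider: V_A = V_in · 8.458/(26.8 + 8.458) = 2.370 V.
Then the unloaded second divider: V_B = V_A × R4/(R3+R4) = 2.370 × 0.3883 = 0.9204 V.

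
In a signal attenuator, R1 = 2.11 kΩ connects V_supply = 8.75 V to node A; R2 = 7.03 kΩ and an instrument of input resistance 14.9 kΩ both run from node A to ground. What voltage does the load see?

V_out ≈ 6.07 V

R2 ‖ R_L = (7.03 × 14.9)/(7.03 + 14.9) = 4.776 kΩ.
Now apply the divider: V_out = 8.75 × 0.6936 = 6.069 V.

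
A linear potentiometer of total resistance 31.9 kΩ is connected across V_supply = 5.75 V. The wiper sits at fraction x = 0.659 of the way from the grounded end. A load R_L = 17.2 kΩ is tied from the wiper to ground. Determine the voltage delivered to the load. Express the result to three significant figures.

V_out ≈ 2.67 V

The pot divides into 10.88 kΩ above the wiper and 21.02 kΩ below.
R_L loads the lower segment: effective lower R = 9.460 kΩ.
Then V_out = V_supply · 9.460/(10.88 + 9.460) = 2.675 V.
(Unloaded: V_out = x·V_supply = 3.79 V.)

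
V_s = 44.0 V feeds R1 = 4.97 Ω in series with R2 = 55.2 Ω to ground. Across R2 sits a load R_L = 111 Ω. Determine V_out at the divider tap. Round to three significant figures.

V_out ≈ 38.8 V

First combine the lower leg with the load: R2 ‖ R_L = 36.87 Ω.
Now apply the divider: V_out = 44.0 × 0.8812 = 38.77 V.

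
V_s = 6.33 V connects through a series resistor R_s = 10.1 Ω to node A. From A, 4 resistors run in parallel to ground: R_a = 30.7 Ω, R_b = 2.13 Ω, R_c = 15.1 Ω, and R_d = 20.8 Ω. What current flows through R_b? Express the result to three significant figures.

Equivalent of the parallel group: R_p = 1.622 Ω.
V_A by voltage divider: V_A = 6.33 × 1.622/(10.1 + 1.622) = 0.8761 V.
I(R_b) = V_A / R_b = 0.8761/2.13 = 0.4113 A.

I ≈ 0.411 A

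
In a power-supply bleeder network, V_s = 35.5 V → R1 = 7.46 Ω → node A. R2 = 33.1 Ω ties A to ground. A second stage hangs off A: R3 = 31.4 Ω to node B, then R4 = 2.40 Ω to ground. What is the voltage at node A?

Node A sees R2 in parallel with the series input of stage 2, R3 + R4 = 33.80 Ω.
R2 ‖ (R3+R4) = 16.72 Ω.
V_A = 35.5 × 16.72/(7.46 + 16.72) = 24.55 V.

V_A ≈ 24.5 V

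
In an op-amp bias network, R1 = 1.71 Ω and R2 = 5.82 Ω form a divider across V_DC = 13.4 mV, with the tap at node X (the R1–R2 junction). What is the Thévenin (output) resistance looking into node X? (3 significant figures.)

Zeroing V_DC shorts the top of R1 to ground, so R_th = R1 ‖ R2 = 1.322 Ω.

R_th ≈ 1.32 Ω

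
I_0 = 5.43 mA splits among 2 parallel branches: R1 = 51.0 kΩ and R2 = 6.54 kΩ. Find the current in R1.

I ≈ 0.617 mA

With just two branches, the current splits inversely with resistance.
So I = 5.43 × 6.54/57.54 = 0.6172 mA.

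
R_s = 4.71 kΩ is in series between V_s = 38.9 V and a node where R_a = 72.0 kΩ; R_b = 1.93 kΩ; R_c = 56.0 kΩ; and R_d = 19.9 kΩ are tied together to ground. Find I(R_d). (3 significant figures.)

I ≈ 0.511 mA

Parallel bank: R_p = 1/(1/72.0 + 1/1.93 + 1/56.0 + 1/19.9) = 1.666 kΩ.
V_A by voltage divider: V_A = 38.9 × 1.666/(4.71 + 1.666) = 10.17 V.
Branch current I = V_A/R_d = 10.17/19.9 = 0.5108 mA.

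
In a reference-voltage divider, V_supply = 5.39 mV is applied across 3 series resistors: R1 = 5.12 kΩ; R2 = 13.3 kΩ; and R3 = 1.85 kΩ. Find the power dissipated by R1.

P ≈ 0.362 nW

Series current I = V_supply/ΣR = 5.39/20.27 = 0.2659 µA.
P(R1) = I²·R1 = (0.2659)² × 5.12 = 0.3620 nW.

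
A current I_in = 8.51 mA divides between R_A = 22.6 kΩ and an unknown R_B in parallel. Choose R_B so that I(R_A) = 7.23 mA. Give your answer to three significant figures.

The fraction through R_A equals R_B/(R_A+R_B).
7.23/8.51 = R_B/(R_A + R_B) → R_B = R_A · (0.8496)/(1 − 0.8496) = 22.6 × 5.648 = 127.7 kΩ.

R_B ≈ 128 kΩ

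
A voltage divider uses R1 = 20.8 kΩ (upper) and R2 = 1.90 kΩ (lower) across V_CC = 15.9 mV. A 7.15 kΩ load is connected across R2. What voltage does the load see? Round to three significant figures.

First combine the lower leg with the load: R2 ‖ R_L = 1.501 kΩ.
Voltage divider with the loaded lower leg: V_out = 15.9 × 1.501/(20.8 + 1.501) = 15.9 × 0.06731 = 1.070 mV.

V_out ≈ 1.07 mV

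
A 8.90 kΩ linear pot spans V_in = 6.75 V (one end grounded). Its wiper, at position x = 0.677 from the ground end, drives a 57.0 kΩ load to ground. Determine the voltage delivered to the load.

Lower segment x·R_p = 6.025 kΩ; upper segment (1−x)·R_p = 2.875 kΩ.
(x·R_p) ‖ R_L = 5.449 kΩ.
Loaded-divider output: V_out = 6.75 × 0.6546 = 4.419 V.

V_out ≈ 4.42 V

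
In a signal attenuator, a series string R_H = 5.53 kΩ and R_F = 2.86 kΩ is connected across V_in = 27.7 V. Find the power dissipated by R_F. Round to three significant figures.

P ≈ 31.2 mW

The common current is I = 27.7/8.390 = 3.302 mA.
V(R_F) = I·R = 9.442 V; P = V·I = 9.442 × 3.302 = 31.17 mW.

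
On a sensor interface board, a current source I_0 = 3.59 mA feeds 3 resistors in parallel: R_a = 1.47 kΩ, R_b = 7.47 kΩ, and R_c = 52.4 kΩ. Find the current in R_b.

Total conductance ΣG = 1/1.47 + 1/7.47 + 1/52.4 = 0.8332 (units of 1/kΩ).
By the current-divider rule, I = I_0 · G_k/ΣG = 3.59 × 0.1607 = 0.5768 mA.

I ≈ 0.577 mA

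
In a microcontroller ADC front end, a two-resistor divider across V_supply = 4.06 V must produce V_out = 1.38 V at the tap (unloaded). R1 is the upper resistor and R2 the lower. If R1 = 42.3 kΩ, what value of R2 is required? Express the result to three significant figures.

R2 ≈ 21.8 kΩ

V_out/V_supply = R2/(R1+R2) = 0.3399.
Rearranging, R2 = R1·k/(1−k) = 42.3 × 0.5149 = 21.78 kΩ.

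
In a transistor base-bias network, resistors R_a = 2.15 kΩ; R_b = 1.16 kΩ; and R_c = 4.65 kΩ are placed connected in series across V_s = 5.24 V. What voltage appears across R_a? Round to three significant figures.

ΣR = 2.15 + 1.16 + 4.65 = 7.960 kΩ.
By the voltage-divider rule, V = 5.24 × 2.150/7.960 = 1.415 V.

V ≈ 1.42 V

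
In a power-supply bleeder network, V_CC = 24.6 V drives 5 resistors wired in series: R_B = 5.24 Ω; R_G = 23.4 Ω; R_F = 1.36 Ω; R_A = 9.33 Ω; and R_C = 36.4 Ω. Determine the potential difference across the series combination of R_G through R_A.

V ≈ 11.1 V

Series total: ΣR = 5.24 + 23.4 + 1.36 + 9.33 + 36.4 = 75.73 Ω.
R_{R_G..R_A} = 23.4 + 1.36 + 9.33 = 34.09 Ω.
V = V_CC · R/ΣR = 24.6 × 0.4502 = 11.07 V.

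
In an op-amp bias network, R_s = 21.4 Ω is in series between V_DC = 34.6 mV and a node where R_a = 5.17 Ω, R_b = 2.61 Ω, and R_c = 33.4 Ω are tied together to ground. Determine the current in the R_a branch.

Combine the parallel branches: R_p = (1/5.17 + 1/2.61 + 1/33.4)⁻¹ = 1.649 Ω.
V_A by voltage divider: V_A = 34.6 × 1.649/(21.4 + 1.649) = 2.475 mV.
Branch current I = V_A/R_a = 2.475/5.17 = 0.4787 mA.
(Check via current divider: I_total = 1.501 mA; share G_k/ΣG = 0.3189 → same result.)

I ≈ 0.479 mA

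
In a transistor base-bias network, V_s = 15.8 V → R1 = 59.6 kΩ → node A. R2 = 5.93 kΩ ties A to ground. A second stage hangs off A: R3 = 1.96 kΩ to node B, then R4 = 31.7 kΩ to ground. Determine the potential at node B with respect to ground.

V_B ≈ 1.16 V

The second stage (R3 + R4 = 33.66 kΩ) loads node A in parallel with R2.
R2 ‖ (R3+R4) = 5.042 kΩ.
So V_A = 15.8 × 0.07800 = 1.232 V.
Then the unloaded second divider: V_B = V_A × R4/(R3+R4) = 1.232 × 0.9418 = 1.161 V.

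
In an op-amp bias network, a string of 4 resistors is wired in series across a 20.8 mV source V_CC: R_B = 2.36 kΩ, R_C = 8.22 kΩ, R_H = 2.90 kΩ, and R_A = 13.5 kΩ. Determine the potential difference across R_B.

Series total: ΣR = 2.36 + 8.22 + 2.90 + 13.5 = 26.98 kΩ.
V = V_CC · R/ΣR = 20.8 × 0.08747 = 1.819 mV.

V ≈ 1.82 mV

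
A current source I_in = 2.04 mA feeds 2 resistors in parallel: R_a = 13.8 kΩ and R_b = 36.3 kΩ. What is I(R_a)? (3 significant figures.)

Two-branch current divider: I_k = I_in · R_other/(R_1 + R_2).
So I = 2.04 × 36.3/50.10 = 1.478 mA.

I ≈ 1.48 mA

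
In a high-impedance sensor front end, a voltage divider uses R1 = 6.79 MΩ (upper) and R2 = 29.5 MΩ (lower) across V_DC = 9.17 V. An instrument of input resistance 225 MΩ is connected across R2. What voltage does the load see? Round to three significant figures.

V_out ≈ 7.28 V

R2 ‖ R_L = (29.5 × 225)/(29.5 + 225) = 26.08 MΩ.
Voltage divider with the loaded lower leg: V_out = 9.17 × 26.08/(6.79 + 26.08) = 9.17 × 0.7934 = 7.276 V.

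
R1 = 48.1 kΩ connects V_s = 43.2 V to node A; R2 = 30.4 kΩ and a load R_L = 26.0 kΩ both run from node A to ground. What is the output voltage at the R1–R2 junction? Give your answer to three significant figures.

V_out ≈ 9.75 V

First combine the lower leg with the load: R2 ‖ R_L = 14.01 kΩ.
Then V_out = V_s · R2'/(R1 + R2') = 43.2 × 14.01/62.11 = 9.747 V.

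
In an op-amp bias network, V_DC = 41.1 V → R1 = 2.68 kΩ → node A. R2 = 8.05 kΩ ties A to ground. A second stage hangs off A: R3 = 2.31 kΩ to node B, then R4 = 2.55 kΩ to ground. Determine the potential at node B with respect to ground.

V_B ≈ 11.4 V

Looking into the second stage from A: R3 + R4 = 4.860 kΩ appears in parallel with R2.
R2 ‖ (R3+R4) = 3.030 kΩ.
V_A = 41.1 × 3.030/(2.68 + 3.030) = 21.81 V.
Stage 2 is unloaded, so V_B = V_A · R4/(R3+R4) = 21.81 × 2.55/4.860 = 11.44 V.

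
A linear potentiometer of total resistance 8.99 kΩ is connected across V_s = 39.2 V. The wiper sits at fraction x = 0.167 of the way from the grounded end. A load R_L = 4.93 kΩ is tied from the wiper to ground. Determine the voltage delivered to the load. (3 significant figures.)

V_out ≈ 5.22 V

Lower segment x·R_p = 1.501 kΩ; upper segment (1−x)·R_p = 7.489 kΩ.
R_L loads the lower segment: effective lower R = 1.151 kΩ.
V_out = 39.2 × 1.151/(7.489 + 1.151) = 5.222 V.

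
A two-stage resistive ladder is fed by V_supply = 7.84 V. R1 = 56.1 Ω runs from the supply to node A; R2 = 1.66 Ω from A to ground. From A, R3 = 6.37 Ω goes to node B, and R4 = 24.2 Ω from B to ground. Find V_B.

V_B ≈ 0.169 V

Node A sees R2 in parallel with the series input of stage 2, R3 + R4 = 30.57 Ω.
R2 ‖ (R3+R4) = 1.575 Ω.
So V_A = 7.84 × 0.02730 = 0.2140 V.
Then the unloaded second divider: V_B = V_A × R4/(R3+R4) = 0.2140 × 0.7916 = 0.1694 V.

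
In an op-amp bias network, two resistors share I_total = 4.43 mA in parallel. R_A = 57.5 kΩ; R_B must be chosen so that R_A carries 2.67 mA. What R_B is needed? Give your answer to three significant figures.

The fraction through R_A equals R_B/(R_A+R_B).
2.67/4.43 = R_B/(R_A + R_B) → R_B = R_A · (0.6027)/(1 − 0.6027) = 57.5 × 1.517 = 87.23 kΩ.

R_B ≈ 87.2 kΩ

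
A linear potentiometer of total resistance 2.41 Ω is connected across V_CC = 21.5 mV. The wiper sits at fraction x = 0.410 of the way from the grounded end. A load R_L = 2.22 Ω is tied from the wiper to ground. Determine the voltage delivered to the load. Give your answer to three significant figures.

The pot divides into 1.422 Ω above the wiper and 0.9881 Ω below.
R_L loads the lower segment: effective lower R = 0.6838 Ω.
Then V_out = V_CC · 0.6838/(1.422 + 0.6838) = 6.982 mV.
(Unloaded: V_out = x·V_CC = 8.81 mV.)

V_out ≈ 6.98 mV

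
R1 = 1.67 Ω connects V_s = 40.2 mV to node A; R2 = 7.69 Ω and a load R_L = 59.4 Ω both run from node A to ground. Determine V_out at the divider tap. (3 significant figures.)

V_out ≈ 32.3 mV

First combine the lower leg with the load: R2 ‖ R_L = 6.809 Ω.
Then V_out = V_s · R2'/(R1 + R2') = 40.2 × 6.809/8.479 = 32.28 mV.
(Unloaded it would be 33.0 mV; the load pulls it down.)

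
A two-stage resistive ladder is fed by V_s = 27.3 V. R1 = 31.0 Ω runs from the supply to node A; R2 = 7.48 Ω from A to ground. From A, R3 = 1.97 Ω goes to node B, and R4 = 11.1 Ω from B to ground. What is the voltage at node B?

V_B ≈ 3.08 V

Looking into the second stage from A: R3 + R4 = 13.07 Ω appears in parallel with R2.
R2 ‖ (R3+R4) = 4.757 Ω.
V_A = 27.3 × 4.757/(31.0 + 4.757) = 3.632 V.
V_B = V_A × 0.8493 = 3.085 V.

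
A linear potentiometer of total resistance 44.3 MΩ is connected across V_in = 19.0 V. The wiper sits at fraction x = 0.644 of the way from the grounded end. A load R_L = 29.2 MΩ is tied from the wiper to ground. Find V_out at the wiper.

The pot divides into 15.77 MΩ above the wiper and 28.53 MΩ below.
(x·R_p) ‖ R_L = 14.43 MΩ.
Loaded-divider output: V_out = 19.0 × 0.4778 = 9.078 V.
(Unloaded: V_out = x·V_in = 12.2 V.)

V_out ≈ 9.08 V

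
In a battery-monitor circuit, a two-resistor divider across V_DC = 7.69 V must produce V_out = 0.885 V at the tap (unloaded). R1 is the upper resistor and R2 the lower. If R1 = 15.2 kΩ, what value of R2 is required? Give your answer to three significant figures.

R2 ≈ 1.98 kΩ

V_out/V_DC = R2/(R1+R2) = 0.1151.
Rearranging, R2 = R1·k/(1−k) = 15.2 × 0.1301 = 1.977 kΩ.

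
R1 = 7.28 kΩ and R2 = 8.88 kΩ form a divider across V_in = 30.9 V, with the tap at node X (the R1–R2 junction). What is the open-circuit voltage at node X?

V_th ≈ 17.0 V

Open-circuit (no load on X): V_th = V_in · R2/(R1 + R2) = 30.9 × 8.88/(7.280 + 8.88) = 16.98 V.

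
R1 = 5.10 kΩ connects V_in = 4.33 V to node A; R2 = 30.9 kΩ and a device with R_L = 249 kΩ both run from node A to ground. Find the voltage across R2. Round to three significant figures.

The load sits in parallel with R2, giving an effective lower resistance R2' = R2·R_L/(R2+R_L) = 27.49 kΩ.
Voltage divider with the loaded lower leg: V_out = 4.33 × 27.49/(5.10 + 27.49) = 4.33 × 0.8435 = 3.652 V.
(Unloaded it would be 3.72 V; the load pulls it down.)

V_out ≈ 3.65 V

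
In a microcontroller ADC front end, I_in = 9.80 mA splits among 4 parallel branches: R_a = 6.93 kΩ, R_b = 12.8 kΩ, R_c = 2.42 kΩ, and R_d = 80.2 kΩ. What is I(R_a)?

Total conductance ΣG = 1/6.93 + 1/12.8 + 1/2.42 + 1/80.2 = 0.6481 (units of 1/kΩ).
R_a takes the fraction G_k/ΣG = 0.1443/0.6481 = 0.2226, so I = 9.80 × 0.2226 = 2.182 mA.

I ≈ 2.18 mA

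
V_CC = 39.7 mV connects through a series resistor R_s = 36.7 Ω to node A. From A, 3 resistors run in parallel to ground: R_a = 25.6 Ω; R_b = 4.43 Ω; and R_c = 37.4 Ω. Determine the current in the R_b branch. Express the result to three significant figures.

Parallel bank: R_p = 1/(1/25.6 + 1/4.43 + 1/37.4) = 3.430 Ω.
V_A = 39.7 × 3.430/40.13 = 3.393 mV.
Branch current I = V_A/R_b = 3.393/4.43 = 0.7660 mA.

I ≈ 0.766 mA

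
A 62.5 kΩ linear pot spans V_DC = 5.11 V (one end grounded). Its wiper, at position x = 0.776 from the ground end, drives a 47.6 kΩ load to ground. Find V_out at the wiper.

V_out ≈ 3.23 V

Split the track: R_lower = x·R_p = 48.50 kΩ, R_upper = (1−x)·R_p = 14.00 kΩ.
(x·R_p) ‖ R_L = 24.02 kΩ.
V_out = 5.11 × 24.02/(14.00 + 24.02) = 3.229 V.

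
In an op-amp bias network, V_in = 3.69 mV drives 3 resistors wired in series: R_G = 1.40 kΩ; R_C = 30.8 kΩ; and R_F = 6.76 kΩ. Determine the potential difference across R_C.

V ≈ 2.92 mV

Total series resistance ΣR = 1.40 + 30.8 + 6.76 = 38.96 kΩ.
V = V_in · R/ΣR = 3.69 × 0.7906 = 2.917 mV.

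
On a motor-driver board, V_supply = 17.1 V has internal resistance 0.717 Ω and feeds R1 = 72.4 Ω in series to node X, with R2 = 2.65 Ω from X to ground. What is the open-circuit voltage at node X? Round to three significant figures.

R1' = 0.717 + 72.4 = 73.12 Ω (source resistance + R1).
Open-circuit (no load on X): V_th = V_supply · R2/(R1' + R2) = 17.1 × 2.65/(73.12 + 2.65) = 0.5981 V.

V_th ≈ 0.598 V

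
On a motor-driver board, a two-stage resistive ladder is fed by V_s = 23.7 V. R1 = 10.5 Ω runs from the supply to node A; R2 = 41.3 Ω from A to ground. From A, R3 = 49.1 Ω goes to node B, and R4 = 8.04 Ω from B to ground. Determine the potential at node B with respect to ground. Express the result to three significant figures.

V_B ≈ 2.32 V

Node A sees R2 in parallel with the series input of stage 2, R3 + R4 = 57.14 Ω.
R2 ‖ (R3+R4) = 23.97 Ω.
First divider: V_A = V_s · 23.97/(10.5 + 23.97) = 16.48 V.
Stage 2 is unloaded, so V_B = V_A · R4/(R3+R4) = 16.48 × 8.04/57.14 = 2.319 V.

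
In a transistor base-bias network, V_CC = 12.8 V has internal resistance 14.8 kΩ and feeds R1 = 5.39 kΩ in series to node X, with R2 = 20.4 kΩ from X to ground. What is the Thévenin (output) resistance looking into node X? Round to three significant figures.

R_th ≈ 10.1 kΩ

R1' = 14.8 + 5.39 = 20.19 kΩ (source resistance + R1).
Looking into X with the source shorted: R_th = R1'·R2/(R1'+R2) = 20.19 × 20.4/40.59 = 10.15 kΩ.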